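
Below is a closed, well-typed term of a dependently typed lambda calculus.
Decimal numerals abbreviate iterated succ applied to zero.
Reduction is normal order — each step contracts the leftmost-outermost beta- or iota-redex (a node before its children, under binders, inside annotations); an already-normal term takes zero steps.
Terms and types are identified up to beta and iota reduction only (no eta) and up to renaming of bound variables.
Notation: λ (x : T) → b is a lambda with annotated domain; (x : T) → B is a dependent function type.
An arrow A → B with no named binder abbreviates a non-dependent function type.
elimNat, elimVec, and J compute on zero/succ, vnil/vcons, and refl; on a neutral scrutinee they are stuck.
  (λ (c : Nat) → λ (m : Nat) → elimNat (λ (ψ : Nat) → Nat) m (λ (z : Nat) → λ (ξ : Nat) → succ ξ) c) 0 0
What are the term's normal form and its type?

normal form:
  0
type:
  Nat
observation: the first redex contracted is a beta-redex; the normal form is reached in 3 normal-order steps.


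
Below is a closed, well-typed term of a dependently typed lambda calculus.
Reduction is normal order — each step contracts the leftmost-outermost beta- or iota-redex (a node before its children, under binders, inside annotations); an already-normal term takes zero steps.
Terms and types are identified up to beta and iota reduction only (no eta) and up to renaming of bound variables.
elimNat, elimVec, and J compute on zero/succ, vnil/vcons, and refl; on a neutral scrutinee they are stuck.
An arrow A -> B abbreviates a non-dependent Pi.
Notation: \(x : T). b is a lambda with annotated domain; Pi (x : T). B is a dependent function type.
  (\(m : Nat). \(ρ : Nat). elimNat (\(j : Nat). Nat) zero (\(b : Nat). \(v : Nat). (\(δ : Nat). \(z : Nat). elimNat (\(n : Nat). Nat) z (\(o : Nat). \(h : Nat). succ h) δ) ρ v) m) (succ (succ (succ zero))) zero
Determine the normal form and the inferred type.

normal form:
  zero
type:
  Nat
observation: reduction starts at a beta-redex, and 21 normal-order steps reach the normal form.


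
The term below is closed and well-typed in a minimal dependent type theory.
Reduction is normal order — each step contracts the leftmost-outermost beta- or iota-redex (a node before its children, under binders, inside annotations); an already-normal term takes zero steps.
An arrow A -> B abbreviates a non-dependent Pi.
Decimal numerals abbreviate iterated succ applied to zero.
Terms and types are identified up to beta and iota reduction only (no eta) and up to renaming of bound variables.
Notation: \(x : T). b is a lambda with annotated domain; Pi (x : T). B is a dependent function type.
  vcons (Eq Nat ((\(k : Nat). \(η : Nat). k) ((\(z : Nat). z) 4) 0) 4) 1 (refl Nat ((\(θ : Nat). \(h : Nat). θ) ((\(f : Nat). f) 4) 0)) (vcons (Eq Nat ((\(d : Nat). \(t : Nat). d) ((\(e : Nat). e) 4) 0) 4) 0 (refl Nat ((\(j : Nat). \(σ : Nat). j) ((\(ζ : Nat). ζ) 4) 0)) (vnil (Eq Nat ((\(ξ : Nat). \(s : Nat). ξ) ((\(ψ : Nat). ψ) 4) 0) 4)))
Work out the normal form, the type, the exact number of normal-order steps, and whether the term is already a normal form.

reduced normal form:
  vcons (Eq Nat 4 4) 1 (refl Nat 4) (vcons (Eq Nat 4 4) 0 (refl Nat 4) (vnil (Eq Nat 4 4)))
the term's type:
  Vec (Eq Nat 4 4) 2
reduction steps (normal order): 15
term was already normal: no
first redex: a beta-redex


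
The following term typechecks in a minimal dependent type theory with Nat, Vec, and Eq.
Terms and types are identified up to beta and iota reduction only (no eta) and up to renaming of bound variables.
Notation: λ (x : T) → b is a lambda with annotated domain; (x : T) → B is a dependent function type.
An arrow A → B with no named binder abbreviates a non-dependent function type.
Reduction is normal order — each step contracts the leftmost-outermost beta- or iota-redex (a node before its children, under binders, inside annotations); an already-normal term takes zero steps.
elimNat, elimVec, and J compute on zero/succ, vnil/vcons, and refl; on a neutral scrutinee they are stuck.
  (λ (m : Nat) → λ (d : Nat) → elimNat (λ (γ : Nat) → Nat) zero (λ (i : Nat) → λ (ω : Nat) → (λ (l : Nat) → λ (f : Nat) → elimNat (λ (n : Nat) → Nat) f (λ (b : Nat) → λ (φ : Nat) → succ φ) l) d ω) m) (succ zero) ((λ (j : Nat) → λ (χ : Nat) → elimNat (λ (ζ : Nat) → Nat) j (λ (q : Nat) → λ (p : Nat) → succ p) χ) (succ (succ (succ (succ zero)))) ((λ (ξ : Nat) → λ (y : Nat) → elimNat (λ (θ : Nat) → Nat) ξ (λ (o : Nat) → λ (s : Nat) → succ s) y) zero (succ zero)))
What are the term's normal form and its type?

resulting normal form:
  succ (succ (succ (succ (succ zero))))
inferred type:
  Nat
observation: 36 normal-order steps normalize the term, beginning with a beta-redex.


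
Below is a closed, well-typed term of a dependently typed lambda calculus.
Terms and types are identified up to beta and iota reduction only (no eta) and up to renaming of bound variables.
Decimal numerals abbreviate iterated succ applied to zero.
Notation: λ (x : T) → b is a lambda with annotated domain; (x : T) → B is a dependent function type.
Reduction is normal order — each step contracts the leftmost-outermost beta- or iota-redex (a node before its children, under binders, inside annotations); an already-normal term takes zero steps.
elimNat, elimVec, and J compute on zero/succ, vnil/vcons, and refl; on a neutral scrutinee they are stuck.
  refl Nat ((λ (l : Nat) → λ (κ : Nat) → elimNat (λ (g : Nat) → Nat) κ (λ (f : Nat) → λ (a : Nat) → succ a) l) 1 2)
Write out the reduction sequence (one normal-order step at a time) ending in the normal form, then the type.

reduction (normal order):
  refl Nat ((λ (l : Nat) → λ (κ : Nat) → elimNat (λ (g : Nat) → Nat) κ (λ (f : Nat) → λ (a : Nat) → succ a) l) 1 2)
  ~> refl Nat ((λ (l : Nat) → elimNat (λ (κ : Nat) → Nat) l (λ (g : Nat) → λ (f : Nat) → succ f) 1) 2)
  ~> refl Nat (elimNat (λ (l : Nat) → Nat) 2 (λ (κ : Nat) → λ (g : Nat) → succ g) 1)
  ~> refl Nat ((λ (l : Nat) → λ (κ : Nat) → succ κ) 0 (elimNat (λ (g : Nat) → Nat) 2 (λ (f : Nat) → λ (a : Nat) → succ a) 0))
  ~> refl Nat ((λ (l : Nat) → succ l) (elimNat (λ (κ : Nat) → Nat) 2 (λ (g : Nat) → λ (f : Nat) → succ f) 0))
  ~> refl Nat (succ (elimNat (λ (l : Nat) → Nat) 2 (λ (κ : Nat) → λ (g : Nat) → succ g) 0))
  ~> refl Nat 3
type:
  Eq Nat 3 3


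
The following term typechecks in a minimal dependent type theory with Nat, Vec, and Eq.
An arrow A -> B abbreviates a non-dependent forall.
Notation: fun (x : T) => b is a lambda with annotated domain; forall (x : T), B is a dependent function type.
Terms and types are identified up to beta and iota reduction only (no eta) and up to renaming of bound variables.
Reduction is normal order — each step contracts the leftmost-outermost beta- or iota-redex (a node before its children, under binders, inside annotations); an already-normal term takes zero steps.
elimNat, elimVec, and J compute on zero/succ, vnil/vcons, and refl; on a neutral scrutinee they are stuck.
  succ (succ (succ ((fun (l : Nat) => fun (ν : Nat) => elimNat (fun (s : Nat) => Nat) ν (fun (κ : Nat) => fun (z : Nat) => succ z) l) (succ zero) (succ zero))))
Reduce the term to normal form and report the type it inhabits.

resulting normal form:
  succ (succ (succ (succ (succ zero))))
inferred type:
  Nat
observation: 6 normal-order steps separate the term from its normal form.


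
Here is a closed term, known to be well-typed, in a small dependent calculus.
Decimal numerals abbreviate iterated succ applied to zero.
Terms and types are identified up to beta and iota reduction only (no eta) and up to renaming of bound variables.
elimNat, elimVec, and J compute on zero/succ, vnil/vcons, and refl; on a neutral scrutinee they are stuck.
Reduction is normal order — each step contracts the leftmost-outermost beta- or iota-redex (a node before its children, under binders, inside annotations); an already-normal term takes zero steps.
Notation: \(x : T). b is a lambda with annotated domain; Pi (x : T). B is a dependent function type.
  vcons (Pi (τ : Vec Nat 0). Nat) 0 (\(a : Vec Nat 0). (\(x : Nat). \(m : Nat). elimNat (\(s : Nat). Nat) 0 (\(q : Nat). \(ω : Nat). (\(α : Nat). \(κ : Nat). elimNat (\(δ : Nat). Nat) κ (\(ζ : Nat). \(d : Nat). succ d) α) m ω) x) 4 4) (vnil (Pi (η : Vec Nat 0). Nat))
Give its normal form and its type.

normal form:
  vcons (Pi (τ : Vec Nat 0). Nat) 0 (\(a : Vec Nat 0). 16) (vnil (Pi (x : Vec Nat 0). Nat))
the term's type:
  Vec (Pi (τ : Vec Nat 0). Nat) 1
observation: reduction starts at a beta-redex, and 75 normal-order steps reach the normal form.


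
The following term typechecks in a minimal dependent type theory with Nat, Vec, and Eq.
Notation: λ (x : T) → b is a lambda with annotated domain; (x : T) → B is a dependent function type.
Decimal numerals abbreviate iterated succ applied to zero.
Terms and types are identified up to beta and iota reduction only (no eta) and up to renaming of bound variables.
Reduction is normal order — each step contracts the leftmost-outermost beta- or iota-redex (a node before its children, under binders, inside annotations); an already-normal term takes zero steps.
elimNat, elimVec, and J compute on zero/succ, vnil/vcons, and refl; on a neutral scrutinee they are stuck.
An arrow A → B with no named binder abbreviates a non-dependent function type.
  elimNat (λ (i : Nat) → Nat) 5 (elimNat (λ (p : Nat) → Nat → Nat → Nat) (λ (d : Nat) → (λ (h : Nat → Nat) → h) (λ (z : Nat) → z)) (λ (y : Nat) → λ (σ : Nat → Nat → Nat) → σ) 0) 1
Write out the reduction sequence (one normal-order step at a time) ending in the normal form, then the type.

reduction (normal order):
  elimNat (λ (i : Nat) → Nat) 5 (elimNat (λ (p : Nat) → Nat → Nat → Nat) (λ (d : Nat) → (λ (h : Nat → Nat) → h) (λ (z : Nat) → z)) (λ (y : Nat) → λ (σ : Nat → Nat → Nat) → σ) 0) 1
  ~> elimNat (λ (i : Nat) → Nat → Nat → Nat) (λ (p : Nat) → (λ (d : Nat → Nat) → d) (λ (h : Nat) → h)) (λ (z : Nat) → λ (y : Nat → Nat → Nat) → y) 0 0 (elimNat (λ (σ : Nat) → Nat) 5 (elimNat (λ (m : Nat) → Nat → Nat → Nat) (λ (o : Nat) → (λ (ρ : Nat → Nat) → ρ) (λ (φ : Nat) → φ)) (λ (ψ : Nat) → λ (μ : Nat → Nat → Nat) → μ) 0) 0)
  ~> (λ (i : Nat) → (λ (p : Nat → Nat) → p) (λ (d : Nat) → d)) 0 (elimNat (λ (h : Nat) → Nat) 5 (elimNat (λ (z : Nat) → Nat → Nat → Nat) (λ (y : Nat) → (λ (σ : Nat → Nat) → σ) (λ (m : Nat) → m)) (λ (o : Nat) → λ (ρ : Nat → Nat → Nat) → ρ) 0) 0)
  ~> (λ (i : Nat → Nat) → i) (λ (p : Nat) → p) (elimNat (λ (d : Nat) → Nat) 5 (elimNat (λ (h : Nat) → Nat → Nat → Nat) (λ (z : Nat) → (λ (y : Nat → Nat) → y) (λ (σ : Nat) → σ)) (λ (m : Nat) → λ (o : Nat → Nat → Nat) → o) 0) 0)
  ~> (λ (i : Nat) → i) (elimNat (λ (p : Nat) → Nat) 5 (elimNat (λ (d : Nat) → Nat → Nat → Nat) (λ (h : Nat) → (λ (z : Nat → Nat) → z) (λ (y : Nat) → y)) (λ (σ : Nat) → λ (m : Nat → Nat → Nat) → m) 0) 0)
  ~> elimNat (λ (i : Nat) → Nat) 5 (elimNat (λ (p : Nat) → Nat → Nat → Nat) (λ (d : Nat) → (λ (h : Nat → Nat) → h) (λ (z : Nat) → z)) (λ (y : Nat) → λ (σ : Nat → Nat → Nat) → σ) 0) 0
  ~> 5
inferred type:
  Nat


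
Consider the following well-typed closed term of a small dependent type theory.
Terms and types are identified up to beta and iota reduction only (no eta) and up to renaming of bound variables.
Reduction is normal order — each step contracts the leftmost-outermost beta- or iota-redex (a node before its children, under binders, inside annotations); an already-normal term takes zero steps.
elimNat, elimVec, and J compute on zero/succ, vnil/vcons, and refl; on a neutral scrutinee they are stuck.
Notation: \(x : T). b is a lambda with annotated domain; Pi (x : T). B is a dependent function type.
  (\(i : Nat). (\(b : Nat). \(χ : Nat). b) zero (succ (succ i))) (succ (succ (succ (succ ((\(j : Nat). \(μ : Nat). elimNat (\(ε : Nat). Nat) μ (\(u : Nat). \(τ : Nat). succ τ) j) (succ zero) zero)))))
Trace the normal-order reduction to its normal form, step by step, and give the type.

normal-order reduction sequence:
  (\(i : Nat). (\(b : Nat). \(χ : Nat). b) zero (succ (succ i))) (succ (succ (succ (succ ((\(j : Nat). \(μ : Nat). elimNat (\(ε : Nat). Nat) μ (\(u : Nat). \(τ : Nat). succ τ) j) (succ zero) zero)))))
  ~> (\(i : Nat). \(b : Nat). i) zero (succ (succ (succ (succ (succ (succ ((\(χ : Nat). \(j : Nat). elimNat (\(μ : Nat). Nat) j (\(ε : Nat). \(u : Nat). succ u) χ) (succ zero) zero)))))))
  ~> (\(i : Nat). zero) (succ (succ (succ (succ (succ (succ ((\(b : Nat). \(χ : Nat). elimNat (\(j : Nat). Nat) χ (\(μ : Nat). \(ε : Nat). succ ε) b) (succ zero) zero)))))))
  ~> zero
type:
  Nat


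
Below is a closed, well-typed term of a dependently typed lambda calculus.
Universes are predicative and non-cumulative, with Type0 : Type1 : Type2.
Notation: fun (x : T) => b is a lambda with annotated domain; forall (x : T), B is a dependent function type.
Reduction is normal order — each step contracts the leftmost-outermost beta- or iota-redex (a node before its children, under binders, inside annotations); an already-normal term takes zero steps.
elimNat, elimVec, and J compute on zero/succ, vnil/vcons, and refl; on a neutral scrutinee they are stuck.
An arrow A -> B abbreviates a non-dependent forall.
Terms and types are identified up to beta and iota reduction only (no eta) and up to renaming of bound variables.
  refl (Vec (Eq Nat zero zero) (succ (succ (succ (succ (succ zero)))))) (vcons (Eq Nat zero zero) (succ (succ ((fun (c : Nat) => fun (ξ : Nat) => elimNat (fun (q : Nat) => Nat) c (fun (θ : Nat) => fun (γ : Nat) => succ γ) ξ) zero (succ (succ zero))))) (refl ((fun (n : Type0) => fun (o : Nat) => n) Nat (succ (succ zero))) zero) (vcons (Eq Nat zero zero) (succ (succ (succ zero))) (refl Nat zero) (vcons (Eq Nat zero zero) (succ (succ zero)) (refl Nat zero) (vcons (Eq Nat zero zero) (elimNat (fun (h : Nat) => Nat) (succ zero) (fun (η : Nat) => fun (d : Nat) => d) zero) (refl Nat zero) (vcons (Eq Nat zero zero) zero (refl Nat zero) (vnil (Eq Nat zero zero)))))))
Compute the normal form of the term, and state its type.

normal form:
  refl (Vec (Eq Nat zero zero) (succ (succ (succ (succ (succ zero)))))) (vcons (Eq Nat zero zero) (succ (succ (succ (succ zero)))) (refl Nat zero) (vcons (Eq Nat zero zero) (succ (succ (succ zero))) (refl Nat zero) (vcons (Eq Nat zero zero) (succ (succ zero)) (refl Nat zero) (vcons (Eq Nat zero zero) (succ zero) (refl Nat zero) (vcons (Eq Nat zero zero) zero (refl Nat zero) (vnil (Eq Nat zero zero)))))))
inferred type:
  Eq (Vec (Eq Nat zero zero) (succ (succ (succ (succ (succ zero)))))) (vcons (Eq Nat zero zero) (succ (succ (succ (succ zero)))) (refl Nat zero) (vcons (Eq Nat zero zero) (succ (succ (succ zero))) (refl Nat zero) (vcons (Eq Nat zero zero) (succ (succ zero)) (refl Nat zero) (vcons (Eq Nat zero zero) (succ zero) (refl Nat zero) (vcons (Eq Nat zero zero) zero (refl Nat zero) (vnil (Eq Nat zero zero))))))) (vcons (Eq Nat zero zero) (succ (succ (succ (succ zero)))) (refl Nat zero) (vcons (Eq Nat zero zero) (succ (succ (succ zero))) (refl Nat zero) (vcons (Eq Nat zero zero) (succ (succ zero)) (refl Nat zero) (vcons (Eq Nat zero zero) (succ zero) (refl Nat zero) (vcons (Eq Nat zero zero) zero (refl Nat zero) (vnil (Eq Nat zero zero)))))))


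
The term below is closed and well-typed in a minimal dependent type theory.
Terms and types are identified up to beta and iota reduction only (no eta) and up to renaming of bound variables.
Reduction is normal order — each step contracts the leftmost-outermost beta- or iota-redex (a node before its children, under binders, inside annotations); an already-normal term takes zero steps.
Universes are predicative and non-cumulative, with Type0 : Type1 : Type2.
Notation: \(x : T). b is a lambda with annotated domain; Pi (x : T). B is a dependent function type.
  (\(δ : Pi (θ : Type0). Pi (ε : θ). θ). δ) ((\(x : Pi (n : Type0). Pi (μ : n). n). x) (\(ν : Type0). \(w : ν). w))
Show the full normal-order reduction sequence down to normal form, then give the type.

normal-order reduction:
  (\(δ : Pi (θ : Type0). Pi (ε : θ). θ). δ) ((\(x : Pi (n : Type0). Pi (μ : n). n). x) (\(ν : Type0). \(w : ν). w))
  ~> (\(δ : Pi (θ : Type0). Pi (ε : θ). θ). δ) (\(x : Type0). \(n : x). n)
  ~> \(δ : Type0). \(θ : δ). θ
the term's type:
  Pi (δ : Type0). Pi (θ : δ). δ


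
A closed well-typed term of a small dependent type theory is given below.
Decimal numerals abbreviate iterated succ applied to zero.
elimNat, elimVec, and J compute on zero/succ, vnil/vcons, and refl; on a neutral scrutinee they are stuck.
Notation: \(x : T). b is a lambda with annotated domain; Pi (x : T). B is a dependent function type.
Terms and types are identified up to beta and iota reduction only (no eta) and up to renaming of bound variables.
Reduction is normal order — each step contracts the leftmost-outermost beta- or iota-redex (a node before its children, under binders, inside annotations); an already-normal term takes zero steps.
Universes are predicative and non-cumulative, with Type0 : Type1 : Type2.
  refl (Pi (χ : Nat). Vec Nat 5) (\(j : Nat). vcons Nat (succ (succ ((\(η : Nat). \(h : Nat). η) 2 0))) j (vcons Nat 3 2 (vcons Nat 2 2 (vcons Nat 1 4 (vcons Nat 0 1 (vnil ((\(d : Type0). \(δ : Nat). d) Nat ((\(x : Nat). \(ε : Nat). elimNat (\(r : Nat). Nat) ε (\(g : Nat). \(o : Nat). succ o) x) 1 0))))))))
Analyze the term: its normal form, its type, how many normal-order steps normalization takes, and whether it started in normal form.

normal form:
  refl (Pi (χ : Nat). Vec Nat 5) (\(j : Nat). vcons Nat 4 j (vcons Nat 3 2 (vcons Nat 2 2 (vcons Nat 1 4 (vcons Nat 0 1 (vnil Nat))))))
type:
  Eq (Pi (χ : Nat). Vec Nat 5) (\(j : Nat). vcons Nat 4 j (vcons Nat 3 2 (vcons Nat 2 2 (vcons Nat 1 4 (vcons Nat 0 1 (vnil Nat)))))) (\(η : Nat). vcons Nat 4 η (vcons Nat 3 2 (vcons Nat 2 2 (vcons Nat 1 4 (vcons Nat 0 1 (vnil Nat))))))
reduction steps (normal order): 4
already normal: no
first contracted redex: a beta-redex


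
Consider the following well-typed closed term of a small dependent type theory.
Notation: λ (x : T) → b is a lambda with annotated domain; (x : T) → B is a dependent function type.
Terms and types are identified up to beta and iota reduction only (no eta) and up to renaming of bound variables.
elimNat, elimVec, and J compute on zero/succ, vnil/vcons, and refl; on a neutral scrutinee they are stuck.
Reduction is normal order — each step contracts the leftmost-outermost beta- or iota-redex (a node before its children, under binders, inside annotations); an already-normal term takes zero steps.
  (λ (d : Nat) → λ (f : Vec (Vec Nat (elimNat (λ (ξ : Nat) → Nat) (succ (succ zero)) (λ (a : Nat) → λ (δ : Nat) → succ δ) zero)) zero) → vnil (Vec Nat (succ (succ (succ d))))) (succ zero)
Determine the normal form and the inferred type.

reduced normal form:
  λ (d : Vec (Vec Nat (succ (succ zero))) zero) → vnil (Vec Nat (succ (succ (succ (succ zero)))))
type:
  (d : Vec (Vec Nat (succ (succ zero))) zero) → Vec (Vec Nat (succ (succ (succ (succ zero))))) zero
observation: contracting a beta-redex first, the term normalizes in 2 steps.


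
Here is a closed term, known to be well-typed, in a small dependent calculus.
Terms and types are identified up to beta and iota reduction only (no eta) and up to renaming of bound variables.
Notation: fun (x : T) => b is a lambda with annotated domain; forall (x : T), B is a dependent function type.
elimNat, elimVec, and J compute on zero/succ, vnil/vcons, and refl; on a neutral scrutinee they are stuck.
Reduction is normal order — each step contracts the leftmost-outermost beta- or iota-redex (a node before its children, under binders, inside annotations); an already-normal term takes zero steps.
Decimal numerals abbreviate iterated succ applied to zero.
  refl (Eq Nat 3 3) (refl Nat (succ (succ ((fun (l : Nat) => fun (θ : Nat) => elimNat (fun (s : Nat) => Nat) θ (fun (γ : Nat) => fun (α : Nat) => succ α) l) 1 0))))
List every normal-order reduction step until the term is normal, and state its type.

reduction (normal order):
  refl (Eq Nat 3 3) (refl Nat (succ (succ ((fun (l : Nat) => fun (θ : Nat) => elimNat (fun (s : Nat) => Nat) θ (fun (γ : Nat) => fun (α : Nat) => succ α) l) 1 0))))
  ~> refl (Eq Nat 3 3) (refl Nat (succ (succ ((fun (l : Nat) => elimNat (fun (θ : Nat) => Nat) l (fun (s : Nat) => fun (γ : Nat) => succ γ) 1) 0))))
  ~> refl (Eq Nat 3 3) (refl Nat (succ (succ (elimNat (fun (l : Nat) => Nat) 0 (fun (θ : Nat) => fun (s : Nat) => succ s) 1))))
  ~> refl (Eq Nat 3 3) (refl Nat (succ (succ ((fun (l : Nat) => fun (θ : Nat) => succ θ) 0 (elimNat (fun (s : Nat) => Nat) 0 (fun (γ : Nat) => fun (α : Nat) => succ α) 0)))))
  ~> refl (Eq Nat 3 3) (refl Nat (succ (succ ((fun (l : Nat) => succ l) (elimNat (fun (θ : Nat) => Nat) 0 (fun (s : Nat) => fun (γ : Nat) => succ γ) 0)))))
  ~> refl (Eq Nat 3 3) (refl Nat (succ (succ (succ (elimNat (fun (l : Nat) => Nat) 0 (fun (θ : Nat) => fun (s : Nat) => succ s) 0)))))
  ~> refl (Eq Nat 3 3) (refl Nat 3)
the term's type:
  Eq (Eq Nat 3 3) (refl Nat 3) (refl Nat 3)


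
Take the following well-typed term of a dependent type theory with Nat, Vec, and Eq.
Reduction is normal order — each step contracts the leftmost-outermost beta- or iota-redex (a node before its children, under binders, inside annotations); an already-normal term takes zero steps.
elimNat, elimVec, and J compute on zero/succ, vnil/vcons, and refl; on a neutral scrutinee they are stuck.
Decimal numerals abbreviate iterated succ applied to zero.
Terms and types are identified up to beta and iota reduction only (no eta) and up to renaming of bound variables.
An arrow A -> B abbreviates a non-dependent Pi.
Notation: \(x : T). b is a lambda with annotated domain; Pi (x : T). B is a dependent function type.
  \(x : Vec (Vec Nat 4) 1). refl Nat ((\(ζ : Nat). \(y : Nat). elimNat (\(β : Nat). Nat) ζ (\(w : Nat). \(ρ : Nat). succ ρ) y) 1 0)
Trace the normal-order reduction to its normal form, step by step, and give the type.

normal-order reduction:
  \(x : Vec (Vec Nat 4) 1). refl Nat ((\(ζ : Nat). \(y : Nat). elimNat (\(β : Nat). Nat) ζ (\(w : Nat). \(ρ : Nat). succ ρ) y) 1 0)
  ~> \(x : Vec (Vec Nat 4) 1). refl Nat ((\(ζ : Nat). elimNat (\(y : Nat). Nat) 1 (\(β : Nat). \(w : Nat). succ w) ζ) 0)
  ~> \(x : Vec (Vec Nat 4) 1). refl Nat (elimNat (\(ζ : Nat). Nat) 1 (\(y : Nat). \(β : Nat). succ β) 0)
  ~> \(x : Vec (Vec Nat 4) 1). refl Nat 1
type:
  Vec (Vec Nat 4) 1 -> Eq Nat 1 1


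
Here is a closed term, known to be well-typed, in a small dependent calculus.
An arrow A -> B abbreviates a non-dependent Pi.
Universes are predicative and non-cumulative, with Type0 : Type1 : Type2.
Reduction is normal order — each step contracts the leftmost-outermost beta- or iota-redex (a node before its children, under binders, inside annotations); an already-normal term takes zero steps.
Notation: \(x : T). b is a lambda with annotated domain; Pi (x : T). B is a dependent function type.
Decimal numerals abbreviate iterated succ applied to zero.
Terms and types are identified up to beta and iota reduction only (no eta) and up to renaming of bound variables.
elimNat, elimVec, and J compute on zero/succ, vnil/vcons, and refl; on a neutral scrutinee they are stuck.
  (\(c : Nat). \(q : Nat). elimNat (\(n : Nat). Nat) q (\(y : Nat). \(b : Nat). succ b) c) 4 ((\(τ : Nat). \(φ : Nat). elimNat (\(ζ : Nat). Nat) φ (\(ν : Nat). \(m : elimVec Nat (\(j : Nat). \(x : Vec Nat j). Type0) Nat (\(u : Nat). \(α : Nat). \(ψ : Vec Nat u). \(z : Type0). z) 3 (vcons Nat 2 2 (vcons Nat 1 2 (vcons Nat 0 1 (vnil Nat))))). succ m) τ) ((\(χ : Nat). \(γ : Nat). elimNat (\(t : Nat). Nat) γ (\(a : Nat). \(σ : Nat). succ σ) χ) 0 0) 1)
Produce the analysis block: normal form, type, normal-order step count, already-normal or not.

reduced normal form:
  5
type:
  Nat
steps to reach normal form (normal order): 37
already normal: no
first redex: a beta-redex


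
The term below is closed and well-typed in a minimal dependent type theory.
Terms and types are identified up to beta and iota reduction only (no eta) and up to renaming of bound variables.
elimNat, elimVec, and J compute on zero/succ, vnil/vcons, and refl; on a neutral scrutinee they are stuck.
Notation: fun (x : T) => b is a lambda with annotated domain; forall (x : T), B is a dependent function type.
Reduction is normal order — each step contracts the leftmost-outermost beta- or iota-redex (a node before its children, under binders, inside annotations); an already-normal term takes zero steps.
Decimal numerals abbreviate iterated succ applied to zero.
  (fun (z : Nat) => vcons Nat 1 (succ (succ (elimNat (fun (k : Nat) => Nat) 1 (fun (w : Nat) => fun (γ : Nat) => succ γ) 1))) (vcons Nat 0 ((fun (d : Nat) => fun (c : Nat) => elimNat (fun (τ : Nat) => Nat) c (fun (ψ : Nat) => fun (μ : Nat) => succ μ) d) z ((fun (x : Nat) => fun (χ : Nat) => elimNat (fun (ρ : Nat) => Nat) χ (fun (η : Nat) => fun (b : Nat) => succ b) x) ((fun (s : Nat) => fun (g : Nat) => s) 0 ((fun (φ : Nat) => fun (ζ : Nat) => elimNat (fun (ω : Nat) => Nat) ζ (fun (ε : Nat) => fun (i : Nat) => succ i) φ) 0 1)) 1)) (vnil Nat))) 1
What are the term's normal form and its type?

reduced normal form:
  vcons Nat 1 4 (vcons Nat 0 2 (vnil Nat))
type:
  Vec Nat 2


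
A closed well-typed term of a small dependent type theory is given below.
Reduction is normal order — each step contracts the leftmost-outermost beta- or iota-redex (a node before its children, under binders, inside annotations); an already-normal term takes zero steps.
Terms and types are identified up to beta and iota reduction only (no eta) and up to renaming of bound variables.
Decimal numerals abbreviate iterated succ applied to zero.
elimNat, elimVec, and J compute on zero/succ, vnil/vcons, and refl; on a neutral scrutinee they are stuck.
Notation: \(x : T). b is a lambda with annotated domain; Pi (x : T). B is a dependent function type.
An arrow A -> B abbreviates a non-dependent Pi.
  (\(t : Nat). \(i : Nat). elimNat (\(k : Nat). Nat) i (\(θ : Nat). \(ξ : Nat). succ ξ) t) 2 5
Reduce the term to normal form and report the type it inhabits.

resulting normal form:
  7
type:
  Nat


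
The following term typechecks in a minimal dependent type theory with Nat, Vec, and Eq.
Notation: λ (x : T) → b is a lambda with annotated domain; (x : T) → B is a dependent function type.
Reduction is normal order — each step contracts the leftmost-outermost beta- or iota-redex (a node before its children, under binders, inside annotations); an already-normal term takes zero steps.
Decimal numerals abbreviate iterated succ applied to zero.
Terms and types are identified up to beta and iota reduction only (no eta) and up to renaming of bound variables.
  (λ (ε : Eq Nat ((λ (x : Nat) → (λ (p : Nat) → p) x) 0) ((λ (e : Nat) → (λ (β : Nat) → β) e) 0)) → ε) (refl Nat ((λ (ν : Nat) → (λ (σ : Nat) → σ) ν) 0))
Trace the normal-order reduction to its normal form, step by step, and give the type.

reduction (normal order):
  (λ (ε : Eq Nat ((λ (x : Nat) → (λ (p : Nat) → p) x) 0) ((λ (e : Nat) → (λ (β : Nat) → β) e) 0)) → ε) (refl Nat ((λ (ν : Nat) → (λ (σ : Nat) → σ) ν) 0))
  ~> refl Nat ((λ (ε : Nat) → (λ (x : Nat) → x) ε) 0)
  ~> refl Nat ((λ (ε : Nat) → ε) 0)
  ~> refl Nat 0
inferred type:
  Eq Nat 0 0


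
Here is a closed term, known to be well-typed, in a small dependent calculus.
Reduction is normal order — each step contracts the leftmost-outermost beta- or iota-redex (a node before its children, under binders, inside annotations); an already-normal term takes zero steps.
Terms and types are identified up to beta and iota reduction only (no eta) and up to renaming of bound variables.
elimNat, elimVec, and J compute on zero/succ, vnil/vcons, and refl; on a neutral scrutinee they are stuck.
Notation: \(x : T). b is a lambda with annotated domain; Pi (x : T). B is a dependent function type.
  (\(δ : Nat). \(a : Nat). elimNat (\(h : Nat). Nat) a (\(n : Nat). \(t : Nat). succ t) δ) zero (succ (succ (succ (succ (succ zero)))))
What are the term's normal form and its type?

resulting normal form:
  succ (succ (succ (succ (succ zero))))
the term's type:
  Nat
observation: the leftmost-outermost redex is a beta-redex, and normalization takes 3 steps.


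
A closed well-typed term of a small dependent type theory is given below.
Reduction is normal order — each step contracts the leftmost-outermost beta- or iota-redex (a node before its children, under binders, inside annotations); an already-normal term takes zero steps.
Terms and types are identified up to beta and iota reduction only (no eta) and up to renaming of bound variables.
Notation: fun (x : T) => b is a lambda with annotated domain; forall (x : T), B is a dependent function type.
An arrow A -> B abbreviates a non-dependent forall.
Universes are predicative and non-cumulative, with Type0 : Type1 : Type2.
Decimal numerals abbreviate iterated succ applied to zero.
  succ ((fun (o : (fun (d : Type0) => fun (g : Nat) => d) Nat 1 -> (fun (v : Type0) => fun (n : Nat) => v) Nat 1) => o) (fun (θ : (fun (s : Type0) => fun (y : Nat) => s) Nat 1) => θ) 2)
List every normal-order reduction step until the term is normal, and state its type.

normal-order reduction:
  succ ((fun (o : (fun (d : Type0) => fun (g : Nat) => d) Nat 1 -> (fun (v : Type0) => fun (n : Nat) => v) Nat 1) => o) (fun (θ : (fun (s : Type0) => fun (y : Nat) => s) Nat 1) => θ) 2)
  ~> succ ((fun (o : (fun (d : Type0) => fun (g : Nat) => d) Nat 1) => o) 2)
  ~> 3
type:
  Nat


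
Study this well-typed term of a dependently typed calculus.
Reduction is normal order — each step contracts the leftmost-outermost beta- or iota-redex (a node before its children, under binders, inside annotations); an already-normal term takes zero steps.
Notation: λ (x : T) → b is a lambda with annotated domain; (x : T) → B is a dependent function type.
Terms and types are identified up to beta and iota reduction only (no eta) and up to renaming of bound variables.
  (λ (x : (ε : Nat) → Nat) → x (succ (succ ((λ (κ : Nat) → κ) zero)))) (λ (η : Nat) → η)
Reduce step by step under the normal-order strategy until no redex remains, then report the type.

reduction (normal order):
  (λ (x : (ε : Nat) → Nat) → x (succ (succ ((λ (κ : Nat) → κ) zero)))) (λ (η : Nat) → η)
  ~> (λ (x : Nat) → x) (succ (succ ((λ (ε : Nat) → ε) zero)))
  ~> succ (succ ((λ (x : Nat) → x) zero))
  ~> succ (succ zero)
the term's type:
  Nat


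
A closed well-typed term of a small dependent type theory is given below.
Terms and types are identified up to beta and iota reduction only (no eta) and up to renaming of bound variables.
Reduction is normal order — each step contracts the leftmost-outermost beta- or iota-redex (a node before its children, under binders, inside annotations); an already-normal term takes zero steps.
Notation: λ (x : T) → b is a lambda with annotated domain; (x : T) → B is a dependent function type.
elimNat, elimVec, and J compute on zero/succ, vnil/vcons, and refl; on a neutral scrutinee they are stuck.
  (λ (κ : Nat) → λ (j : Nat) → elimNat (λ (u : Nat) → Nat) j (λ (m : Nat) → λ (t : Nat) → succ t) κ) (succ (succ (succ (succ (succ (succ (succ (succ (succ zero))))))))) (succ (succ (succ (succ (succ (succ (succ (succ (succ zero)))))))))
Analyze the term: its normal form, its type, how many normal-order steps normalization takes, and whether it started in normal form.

reduced normal form:
  succ (succ (succ (succ (succ (succ (succ (succ (succ (succ (succ (succ (succ (succ (succ (succ (succ (succ zero)))))))))))))))))
type:
  Nat
steps to reach normal form (normal order): 30
already normal: no
first redex: a beta-redex


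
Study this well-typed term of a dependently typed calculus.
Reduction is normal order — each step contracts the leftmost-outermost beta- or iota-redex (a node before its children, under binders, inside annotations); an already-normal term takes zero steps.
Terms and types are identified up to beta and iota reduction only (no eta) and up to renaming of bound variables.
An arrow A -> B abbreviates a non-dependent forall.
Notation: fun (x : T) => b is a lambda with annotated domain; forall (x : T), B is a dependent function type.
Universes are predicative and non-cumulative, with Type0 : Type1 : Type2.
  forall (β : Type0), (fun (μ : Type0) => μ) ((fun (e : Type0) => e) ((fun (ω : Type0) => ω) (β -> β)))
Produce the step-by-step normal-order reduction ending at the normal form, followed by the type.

reduction (normal order):
  forall (β : Type0), (fun (μ : Type0) => μ) ((fun (e : Type0) => e) ((fun (ω : Type0) => ω) (β -> β)))
  ~> forall (β : Type0), (fun (μ : Type0) => μ) ((fun (e : Type0) => e) (β -> β))
  ~> forall (β : Type0), (fun (μ : Type0) => μ) (β -> β)
  ~> forall (β : Type0), β -> β
the term's type:
  Type1


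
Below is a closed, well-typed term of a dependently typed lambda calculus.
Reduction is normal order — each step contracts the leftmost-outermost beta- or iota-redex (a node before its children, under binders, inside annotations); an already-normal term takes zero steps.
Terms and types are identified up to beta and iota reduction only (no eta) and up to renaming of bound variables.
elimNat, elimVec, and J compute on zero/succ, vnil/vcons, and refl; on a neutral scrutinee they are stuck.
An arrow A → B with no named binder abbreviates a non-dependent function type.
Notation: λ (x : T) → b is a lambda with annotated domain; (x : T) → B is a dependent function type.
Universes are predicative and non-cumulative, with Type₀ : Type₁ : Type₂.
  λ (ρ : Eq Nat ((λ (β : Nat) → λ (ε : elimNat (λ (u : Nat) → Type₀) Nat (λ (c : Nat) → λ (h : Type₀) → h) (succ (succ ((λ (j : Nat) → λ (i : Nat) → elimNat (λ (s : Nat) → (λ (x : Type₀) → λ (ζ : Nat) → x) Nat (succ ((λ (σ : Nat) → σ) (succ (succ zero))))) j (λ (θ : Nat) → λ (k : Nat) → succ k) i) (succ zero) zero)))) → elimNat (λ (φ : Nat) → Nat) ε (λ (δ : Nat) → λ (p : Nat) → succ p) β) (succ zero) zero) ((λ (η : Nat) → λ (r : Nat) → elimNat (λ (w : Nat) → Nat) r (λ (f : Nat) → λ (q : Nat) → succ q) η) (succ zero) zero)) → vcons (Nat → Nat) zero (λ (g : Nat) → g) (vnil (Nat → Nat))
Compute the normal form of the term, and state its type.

reduced normal form:
  λ (ρ : Eq Nat (succ zero) (succ zero)) → vcons (Nat → Nat) zero (λ (β : Nat) → β) (vnil (Nat → Nat))
the term's type:
  Eq Nat (succ zero) (succ zero) → Vec (Nat → Nat) (succ zero)
observation: the first redex contracted is a beta-redex; the normal form is reached in 12 normal-order steps.


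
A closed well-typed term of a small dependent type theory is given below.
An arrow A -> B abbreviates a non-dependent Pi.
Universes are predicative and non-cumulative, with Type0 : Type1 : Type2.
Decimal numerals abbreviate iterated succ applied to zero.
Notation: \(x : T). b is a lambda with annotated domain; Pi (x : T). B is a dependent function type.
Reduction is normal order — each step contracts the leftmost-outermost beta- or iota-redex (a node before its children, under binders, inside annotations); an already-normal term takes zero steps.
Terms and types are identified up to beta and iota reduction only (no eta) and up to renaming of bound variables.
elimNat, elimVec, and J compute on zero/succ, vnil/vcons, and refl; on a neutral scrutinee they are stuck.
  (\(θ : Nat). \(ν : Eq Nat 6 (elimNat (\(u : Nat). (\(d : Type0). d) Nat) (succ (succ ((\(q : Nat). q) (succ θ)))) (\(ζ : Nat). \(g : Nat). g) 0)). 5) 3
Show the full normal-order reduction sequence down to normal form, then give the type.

normal-order reduction sequence:
  (\(θ : Nat). \(ν : Eq Nat 6 (elimNat (\(u : Nat). (\(d : Type0). d) Nat) (succ (succ ((\(q : Nat). q) (succ θ)))) (\(ζ : Nat). \(g : Nat). g) 0)). 5) 3
  ~> \(θ : Eq Nat 6 (elimNat (\(ν : Nat). (\(u : Type0). u) Nat) (succ (succ ((\(d : Nat). d) 4))) (\(q : Nat). \(ζ : Nat). ζ) 0)). 5
  ~> \(θ : Eq Nat 6 (succ (succ ((\(ν : Nat). ν) 4)))). 5
  ~> \(θ : Eq Nat 6 6). 5
inferred type:
  Eq Nat 6 6 -> Nat


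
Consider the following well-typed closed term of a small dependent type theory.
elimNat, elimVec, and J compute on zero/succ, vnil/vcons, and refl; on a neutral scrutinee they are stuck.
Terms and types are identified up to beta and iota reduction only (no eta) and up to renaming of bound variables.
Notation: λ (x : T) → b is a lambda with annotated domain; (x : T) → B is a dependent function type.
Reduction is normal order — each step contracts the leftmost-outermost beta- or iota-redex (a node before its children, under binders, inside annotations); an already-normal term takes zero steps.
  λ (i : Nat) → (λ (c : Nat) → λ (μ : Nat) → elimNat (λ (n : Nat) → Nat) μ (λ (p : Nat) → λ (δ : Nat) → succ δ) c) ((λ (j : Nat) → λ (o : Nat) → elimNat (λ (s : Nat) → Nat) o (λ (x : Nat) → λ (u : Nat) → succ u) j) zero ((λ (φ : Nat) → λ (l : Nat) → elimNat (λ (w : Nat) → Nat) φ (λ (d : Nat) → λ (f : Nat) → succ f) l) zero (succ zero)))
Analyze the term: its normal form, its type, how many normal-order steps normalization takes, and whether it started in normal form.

normal form:
  λ (i : Nat) → λ (c : Nat) → succ c
the term's type:
  (i : Nat) → (c : Nat) → Nat
steps to reach normal form (normal order): 14
already normal: no
first redex: a beta-redex


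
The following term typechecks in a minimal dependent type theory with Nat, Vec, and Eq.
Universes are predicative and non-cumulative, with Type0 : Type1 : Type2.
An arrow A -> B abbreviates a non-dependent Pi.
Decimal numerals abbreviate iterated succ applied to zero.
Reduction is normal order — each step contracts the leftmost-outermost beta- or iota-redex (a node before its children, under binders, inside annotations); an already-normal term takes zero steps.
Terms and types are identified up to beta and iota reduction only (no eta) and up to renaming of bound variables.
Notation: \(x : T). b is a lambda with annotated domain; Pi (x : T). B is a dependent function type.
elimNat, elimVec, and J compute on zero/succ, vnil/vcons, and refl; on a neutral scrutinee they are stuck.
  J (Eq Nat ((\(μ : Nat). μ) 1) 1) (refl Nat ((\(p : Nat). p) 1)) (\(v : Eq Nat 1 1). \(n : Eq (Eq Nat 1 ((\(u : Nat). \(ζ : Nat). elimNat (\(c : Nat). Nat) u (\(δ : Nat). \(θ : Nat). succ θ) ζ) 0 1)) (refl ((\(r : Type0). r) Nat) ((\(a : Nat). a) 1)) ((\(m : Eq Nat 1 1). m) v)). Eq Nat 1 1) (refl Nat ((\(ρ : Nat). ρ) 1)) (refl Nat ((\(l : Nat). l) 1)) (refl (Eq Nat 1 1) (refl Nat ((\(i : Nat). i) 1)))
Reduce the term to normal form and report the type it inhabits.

reduced normal form:
  refl Nat 1
type:
  Eq Nat 1 1
observation: normalization takes exactly 2 steps under the normal-order strategy.


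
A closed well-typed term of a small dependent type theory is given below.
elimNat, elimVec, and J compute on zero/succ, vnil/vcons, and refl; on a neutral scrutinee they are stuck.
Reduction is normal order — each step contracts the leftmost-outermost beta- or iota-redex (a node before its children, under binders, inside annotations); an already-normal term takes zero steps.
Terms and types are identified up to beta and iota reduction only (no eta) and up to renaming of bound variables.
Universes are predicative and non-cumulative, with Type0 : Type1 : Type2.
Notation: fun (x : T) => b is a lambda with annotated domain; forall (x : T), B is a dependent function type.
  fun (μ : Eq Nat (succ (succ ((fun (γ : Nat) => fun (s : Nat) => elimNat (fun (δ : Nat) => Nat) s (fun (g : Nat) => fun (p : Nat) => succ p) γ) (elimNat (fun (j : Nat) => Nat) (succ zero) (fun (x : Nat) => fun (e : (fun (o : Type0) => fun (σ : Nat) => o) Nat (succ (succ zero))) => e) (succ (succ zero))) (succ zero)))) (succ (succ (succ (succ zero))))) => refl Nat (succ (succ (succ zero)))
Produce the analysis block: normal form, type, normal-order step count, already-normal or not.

reduced normal form:
  fun (μ : Eq Nat (succ (succ (succ (succ zero)))) (succ (succ (succ (succ zero))))) => refl Nat (succ (succ (succ zero)))
the term's type:
  forall (μ : Eq Nat (succ (succ (succ (succ zero)))) (succ (succ (succ (succ zero))))), Eq Nat (succ (succ (succ zero))) (succ (succ (succ zero)))
steps to reach normal form (normal order): 13
term was already normal: no
first contracted redex: a beta-redex
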